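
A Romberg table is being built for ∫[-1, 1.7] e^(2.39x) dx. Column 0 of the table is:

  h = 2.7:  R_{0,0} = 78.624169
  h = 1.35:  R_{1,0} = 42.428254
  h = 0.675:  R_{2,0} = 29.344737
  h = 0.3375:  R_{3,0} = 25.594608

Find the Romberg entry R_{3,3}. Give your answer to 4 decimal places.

24.2968

R_{1,1} = 42.428254 + (42.428254 − 78.624169)/3 = 30.362949
R_{2,1} = (4·29.344737 − 42.428254) / 3 = 24.983565
R_{3,1} = 25.594608 + (25.594608 − 29.344737)/3 = 24.344565
R_{2,2} = 24.983565 + (24.983565 − 30.362949)/15 = 24.624939
R_{3,2} = 24.344565 + (24.344565 − 24.983565)/15 = 24.301965
R_{3,3} = (64·24.301965 − 24.624939) / 63 = 24.296838
(Column j=1 coincides with Simpson's rule on the same nodes.)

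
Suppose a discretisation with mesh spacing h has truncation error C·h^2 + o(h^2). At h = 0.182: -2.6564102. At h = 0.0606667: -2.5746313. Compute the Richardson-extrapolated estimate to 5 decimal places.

-2.56441

Extrapolated value = (9·A(h/3) − A(h)) / (9 − 1)
= (9·(-2.5746313) − (-2.6564102)) / 8
= -20.5152715 / 8 = -2.5644089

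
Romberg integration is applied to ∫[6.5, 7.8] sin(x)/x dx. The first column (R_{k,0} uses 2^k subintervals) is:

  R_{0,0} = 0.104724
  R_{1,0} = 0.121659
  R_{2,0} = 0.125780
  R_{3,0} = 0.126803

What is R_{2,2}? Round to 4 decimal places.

Richardson extrapolation on the trapezoidal column (denominator 4−1=3):
R_{1,1} = (4·0.121659 − 0.104724) / 3 = 0.127304
R_{2,1} = (4·0.125780 − 0.121659) / 3 = 0.127154
R_{2,2} = 0.127154 + (0.127154 − 0.127304)/15 = 0.127144
(Column j=1 coincides with Simpson's rule on the same nodes.)

0.1271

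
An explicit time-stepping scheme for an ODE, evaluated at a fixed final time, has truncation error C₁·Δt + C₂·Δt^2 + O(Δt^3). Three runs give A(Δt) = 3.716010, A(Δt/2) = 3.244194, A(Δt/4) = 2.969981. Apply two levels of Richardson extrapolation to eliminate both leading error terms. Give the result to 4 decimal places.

2.6702

First eliminate the Δt term (factor 2^1 = 2):
  B₁ = (2·3.244194 − 3.716010)/1 = 2.772378
  B₂ = (2·2.969981 − 3.244194)/1 = 2.695768
Then eliminate the Δt^2 term (factor 2^2 = 4):
  (4·2.695768 − 2.772378)/3 = 2.670231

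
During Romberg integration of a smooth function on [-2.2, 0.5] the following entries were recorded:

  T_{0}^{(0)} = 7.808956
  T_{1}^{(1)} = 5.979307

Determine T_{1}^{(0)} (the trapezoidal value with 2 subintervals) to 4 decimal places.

From T_{1}^{(1)} = (4·T_{1}^{(0)} − T_{0}^{(0)})/3, solve for T_{1}^{(0)}:
4·T_{1}^{(0)} = 3·5.979307 + 7.808956 = 25.746877
T_{1}^{(0)} = 6.436719

6.4367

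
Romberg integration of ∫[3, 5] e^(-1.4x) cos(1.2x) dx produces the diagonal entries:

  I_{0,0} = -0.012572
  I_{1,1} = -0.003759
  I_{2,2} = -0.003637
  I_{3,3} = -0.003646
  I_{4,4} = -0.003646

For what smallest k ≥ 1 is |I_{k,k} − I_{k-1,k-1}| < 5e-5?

k = 3

|I_{1,1} − I_{0,0}| = 0.008813 ≥ 5e-5
|I_{2,2} − I_{1,1}| = 0.000122 ≥ 5e-5
|I_{3,3} − I_{2,2}| = 0.000009 < 5e-5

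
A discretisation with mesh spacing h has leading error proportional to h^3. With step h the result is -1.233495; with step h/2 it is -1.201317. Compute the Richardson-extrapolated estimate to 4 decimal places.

Extrapolated value = (8·A(h/2) − A(h)) / (8 − 1)
= (8·(-1.201317) − (-1.233495)) / 7
= -8.377041 / 7 = -1.196720

-1.1967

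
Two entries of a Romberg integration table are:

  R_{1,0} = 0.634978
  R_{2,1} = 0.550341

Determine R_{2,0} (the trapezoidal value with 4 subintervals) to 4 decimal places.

0.5715

From R_{2,1} = (4·R_{2,0} − R_{1,0})/3, solve for R_{2,0}:
4·R_{2,0} = 3·0.550341 + 0.634978 = 2.286001
R_{2,0} = 0.571500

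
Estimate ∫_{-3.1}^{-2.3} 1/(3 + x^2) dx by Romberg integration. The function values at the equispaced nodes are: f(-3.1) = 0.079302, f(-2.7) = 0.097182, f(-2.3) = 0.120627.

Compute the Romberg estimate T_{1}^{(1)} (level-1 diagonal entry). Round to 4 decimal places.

0.0785

T_{0}^{(0)} (trapezoid, 1 panel, h=0.8000): 0.079972
T_{1}^{(0)} (trapezoid, 2 panels, h=0.4000): 0.078859
T_{1}^{(1)} = 0.078859 + (0.078859 − 0.079972)/3 = 0.078488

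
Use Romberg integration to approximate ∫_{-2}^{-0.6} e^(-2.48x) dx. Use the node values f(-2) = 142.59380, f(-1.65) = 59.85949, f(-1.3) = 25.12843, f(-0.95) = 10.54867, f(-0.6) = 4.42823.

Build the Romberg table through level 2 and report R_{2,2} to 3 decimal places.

55.747

R_{0,0} (trapezoid, 1 panel, h=1.4000): 102.91542
R_{1,0} (trapezoid, 2 panels, h=0.7000): 69.04761
R_{2,0} (trapezoid, 4 panels, h=0.3500): 59.16666
R_{1,1} = 69.04761 + (69.04761 − 102.91542)/3 = 57.75834
R_{2,1} = 59.16666 + (59.16666 − 69.04761)/3 = 55.87301
R_{2,2} = 55.87301 + (55.87301 − 57.75834)/15 = 55.74732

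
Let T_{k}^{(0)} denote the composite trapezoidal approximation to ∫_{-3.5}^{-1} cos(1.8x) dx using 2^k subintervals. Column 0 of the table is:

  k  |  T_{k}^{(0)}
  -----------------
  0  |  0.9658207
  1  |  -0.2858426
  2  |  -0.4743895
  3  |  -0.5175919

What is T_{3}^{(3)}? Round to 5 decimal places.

T_{1}^{(1)} = (4·(-0.2858426) − 0.9658207) / 3 = -0.7030637
T_{2}^{(1)} = (4·(-0.4743895) − (-0.2858426)) / 3 = -0.5372385
T_{3}^{(1)} = (4·(-0.5175919) − (-0.4743895)) / 3 = -0.5319927
T_{2}^{(2)} = -0.5372385 + (-0.5372385 − (-0.7030637))/15 = -0.5261835
T_{3}^{(2)} = (16·(-0.5319927) − (-0.5372385)) / 15 = -0.5316430
T_{3}^{(3)} = (64·(-0.5316430) − (-0.5261835)) / 63 = -0.5317297

-0.53173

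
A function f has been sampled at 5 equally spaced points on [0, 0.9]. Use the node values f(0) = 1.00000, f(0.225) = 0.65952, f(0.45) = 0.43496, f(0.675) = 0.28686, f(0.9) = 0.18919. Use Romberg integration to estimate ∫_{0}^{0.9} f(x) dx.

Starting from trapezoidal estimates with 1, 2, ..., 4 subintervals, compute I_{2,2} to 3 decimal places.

I_{0,0} (trapezoid, 1 panel, h=0.9000): 0.53514
I_{1,0} (trapezoid, 2 panels, h=0.4500): 0.46330
I_{2,0} (trapezoid, 4 panels, h=0.2250): 0.44459
I_{1,1} = 0.46330 + (0.46330 − 0.53514)/3 = 0.43935
I_{2,1} = 0.44459 + (0.44459 − 0.46330)/3 = 0.43835
I_{2,2} = 0.43835 + (0.43835 − 0.43935)/15 = 0.43828

0.438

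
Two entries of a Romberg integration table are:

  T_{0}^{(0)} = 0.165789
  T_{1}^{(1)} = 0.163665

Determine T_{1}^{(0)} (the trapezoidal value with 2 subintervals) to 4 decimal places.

From T_{1}^{(1)} = (4·T_{1}^{(0)} − T_{0}^{(0)})/3, solve for T_{1}^{(0)}:
4·T_{1}^{(0)} = 3·0.163665 + 0.165789 = 0.656784
T_{1}^{(0)} = 0.164196

0.1642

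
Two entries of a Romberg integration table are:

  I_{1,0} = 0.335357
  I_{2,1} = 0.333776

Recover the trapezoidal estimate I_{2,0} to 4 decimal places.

0.3342

From I_{2,1} = (4·I_{2,0} − I_{1,0})/3, solve for I_{2,0}:
4·I_{2,0} = 3·0.333776 + 0.335357 = 1.336685
I_{2,0} = 0.334171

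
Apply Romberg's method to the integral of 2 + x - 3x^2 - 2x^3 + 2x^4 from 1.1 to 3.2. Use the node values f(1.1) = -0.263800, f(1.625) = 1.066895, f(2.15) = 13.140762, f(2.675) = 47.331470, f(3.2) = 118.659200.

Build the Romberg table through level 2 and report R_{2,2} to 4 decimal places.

R_{0,0} (trapezoid, 1 panel, h=2.1000): 124.315170
R_{1,0} (trapezoid, 2 panels, h=1.0500): 75.955385
R_{2,0} (trapezoid, 4 panels, h=0.5250): 63.386834
R_{1,1} = 75.955385 + (75.955385 − 124.315170)/3 = 59.835457
R_{2,1} = 63.386834 + (63.386834 − 75.955385)/3 = 59.197317
R_{2,2} = 59.197317 + (59.197317 − 59.835457)/15 = 59.154774

59.1548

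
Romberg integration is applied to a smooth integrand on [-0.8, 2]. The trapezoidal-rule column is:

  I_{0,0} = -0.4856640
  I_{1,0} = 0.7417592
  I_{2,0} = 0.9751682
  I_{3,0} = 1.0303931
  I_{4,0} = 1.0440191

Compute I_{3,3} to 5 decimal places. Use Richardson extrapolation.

1.04856

I_{1,1} = 0.7417592 + (0.7417592 − (-0.4856640))/3 = 1.1509003
I_{2,1} = 0.9751682 + (0.9751682 − 0.7417592)/3 = 1.0529712
I_{3,1} = 1.0303931 + (1.0303931 − 0.9751682)/3 = 1.0488014
I_{2,2} = 1.0529712 + (1.0529712 − 1.1509003)/15 = 1.0464426
I_{3,2} = (16·1.0488014 − 1.0529712) / 15 = 1.0485234
I_{3,3} = 1.0485234 + (1.0485234 − 1.0464426)/63 = 1.0485564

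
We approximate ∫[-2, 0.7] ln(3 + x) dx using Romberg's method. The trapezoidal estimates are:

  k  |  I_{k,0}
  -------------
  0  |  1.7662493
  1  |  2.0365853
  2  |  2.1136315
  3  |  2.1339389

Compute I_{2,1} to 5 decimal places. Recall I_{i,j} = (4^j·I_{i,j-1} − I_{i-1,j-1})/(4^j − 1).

2.13931

Richardson extrapolation on the trapezoidal column (denominator 4−1=3):
I_{2,1} = (4·2.1136315 − 2.0365853) / 3 = 2.1393136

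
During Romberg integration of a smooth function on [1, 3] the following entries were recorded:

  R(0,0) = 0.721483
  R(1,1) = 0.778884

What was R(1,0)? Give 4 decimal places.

0.7645

From R(1,1) = (4·R(1,0) − R(0,0))/3, solve for R(1,0):
4·R(1,0) = 3·0.778884 + 0.721483 = 3.058135
R(1,0) = 0.764534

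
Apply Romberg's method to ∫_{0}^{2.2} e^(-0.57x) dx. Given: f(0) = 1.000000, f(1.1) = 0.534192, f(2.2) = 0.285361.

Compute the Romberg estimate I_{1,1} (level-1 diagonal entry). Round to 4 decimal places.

1.2548

I_{0,0} (trapezoid, 1 panel, h=2.2000): 1.413897
I_{1,0} (trapezoid, 2 panels, h=1.1000): 1.294560
I_{1,1} = 1.294560 + (1.294560 − 1.413897)/3 = 1.254781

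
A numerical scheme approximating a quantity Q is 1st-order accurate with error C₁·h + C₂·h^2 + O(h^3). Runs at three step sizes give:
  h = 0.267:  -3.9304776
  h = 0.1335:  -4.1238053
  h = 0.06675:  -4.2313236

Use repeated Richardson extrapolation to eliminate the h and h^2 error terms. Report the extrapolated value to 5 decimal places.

-4.34608

First eliminate the h term (factor 2^1 = 2):
  B₁ = (2·(-4.1238053) − (-3.9304776))/1 = -4.3171330
  B₂ = (2·(-4.2313236) − (-4.1238053))/1 = -4.3388419
Then eliminate the h^2 term (factor 2^2 = 4):
  (4·(-4.3388419) − (-4.3171330))/3 = -4.3460782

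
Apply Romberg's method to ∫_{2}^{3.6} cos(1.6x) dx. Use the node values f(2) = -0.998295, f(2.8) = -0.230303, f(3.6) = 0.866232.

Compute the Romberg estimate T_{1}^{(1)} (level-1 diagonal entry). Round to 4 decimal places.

-0.2809

T_{0}^{(0)} (trapezoid, 1 panel, h=1.6000): -0.105650
T_{1}^{(0)} (trapezoid, 2 panels, h=0.8000): -0.237068
T_{1}^{(1)} = -0.237068 + (-0.237068 − (-0.105650))/3 = -0.280874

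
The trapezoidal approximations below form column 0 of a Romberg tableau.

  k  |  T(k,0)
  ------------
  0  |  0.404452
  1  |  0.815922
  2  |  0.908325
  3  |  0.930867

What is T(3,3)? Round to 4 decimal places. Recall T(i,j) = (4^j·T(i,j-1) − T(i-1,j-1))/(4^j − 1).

0.9383

T(1,1) = (4·0.815922 − 0.404452) / 3 = 0.953079
T(2,1) = 0.908325 + (0.908325 − 0.815922)/3 = 0.939126
T(3,1) = 0.930867 + (0.930867 − 0.908325)/3 = 0.938381
T(2,2) = (16·0.939126 − 0.953079) / 15 = 0.938196
T(3,2) = (16·0.938381 − 0.939126) / 15 = 0.938331
T(3,3) = (64·0.938331 − 0.938196) / 63 = 0.938333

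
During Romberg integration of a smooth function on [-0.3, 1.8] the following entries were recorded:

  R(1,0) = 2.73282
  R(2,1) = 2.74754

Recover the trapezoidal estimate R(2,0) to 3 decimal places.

2.744

From R(2,1) = (4·R(2,0) − R(1,0))/3, solve for R(2,0):
4·R(2,0) = 3·2.74754 + 2.73282 = 10.97544
R(2,0) = 2.74386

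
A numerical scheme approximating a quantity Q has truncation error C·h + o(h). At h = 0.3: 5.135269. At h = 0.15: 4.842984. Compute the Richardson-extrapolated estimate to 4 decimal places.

4.5507

The leading error scales as h; refining by a factor of 2 reduces it by 2^1 = 2.
Extrapolated value = (2·A(h/2) − A(h)) / (2 − 1)
= (2·4.842984 − 5.135269) / 1
= 4.550699 / 1 = 4.550699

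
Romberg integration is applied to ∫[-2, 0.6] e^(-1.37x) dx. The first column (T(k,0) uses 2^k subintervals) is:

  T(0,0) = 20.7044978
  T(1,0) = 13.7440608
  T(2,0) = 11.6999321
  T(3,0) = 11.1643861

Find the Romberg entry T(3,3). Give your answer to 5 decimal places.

10.98357

T(1,1) = (4·13.7440608 − 20.7044978) / 3 = 11.4239151
T(2,1) = 11.6999321 + (11.6999321 − 13.7440608)/3 = 11.0185559
T(3,1) = 11.1643861 + (11.1643861 − 11.6999321)/3 = 10.9858708
T(2,2) = 11.0185559 + (11.0185559 − 11.4239151)/15 = 10.9915320
T(3,2) = (16·10.9858708 − 11.0185559) / 15 = 10.9836918
T(3,3) = 10.9836918 + (10.9836918 − 10.9915320)/63 = 10.9835674
(Column j=1 coincides with Simpson's rule on the same nodes.)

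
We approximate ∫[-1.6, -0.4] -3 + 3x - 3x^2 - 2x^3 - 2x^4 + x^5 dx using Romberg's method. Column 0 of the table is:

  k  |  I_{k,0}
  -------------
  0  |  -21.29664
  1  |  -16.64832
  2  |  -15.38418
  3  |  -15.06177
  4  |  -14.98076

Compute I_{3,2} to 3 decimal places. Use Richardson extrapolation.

Richardson extrapolation on the trapezoidal column (denominator 4−1=3):
I_{2,1} = (4·(-15.38418) − (-16.64832)) / 3 = -14.96280
I_{3,1} = (4·(-15.06177) − (-15.38418)) / 3 = -14.95430
I_{3,2} = -14.95430 + (-14.95430 − (-14.96280))/15 = -14.95373
(Column j=1 coincides with Simpson's rule on the same nodes.)

-14.954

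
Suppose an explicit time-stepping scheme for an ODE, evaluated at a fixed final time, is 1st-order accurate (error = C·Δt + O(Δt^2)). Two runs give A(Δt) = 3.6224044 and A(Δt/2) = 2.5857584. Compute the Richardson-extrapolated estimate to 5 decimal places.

1.54911

The leading error scales as Δt; refining by a factor of 2 reduces it by 2^1 = 2.
Extrapolated value = (2·A(Δt/2) − A(Δt)) / (2 − 1)
= (2·2.5857584 − 3.6224044) / 1
= 1.5491124 / 1 = 1.5491124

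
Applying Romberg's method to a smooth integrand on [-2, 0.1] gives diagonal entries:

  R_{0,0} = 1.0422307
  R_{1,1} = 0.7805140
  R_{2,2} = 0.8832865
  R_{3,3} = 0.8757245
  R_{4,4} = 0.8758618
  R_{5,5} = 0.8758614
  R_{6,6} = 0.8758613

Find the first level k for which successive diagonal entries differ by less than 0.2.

|R_{1,1} − R_{0,0}| = 0.2617167 ≥ 0.2
|R_{2,2} − R_{1,1}| = 0.1027725 < 0.2

k = 2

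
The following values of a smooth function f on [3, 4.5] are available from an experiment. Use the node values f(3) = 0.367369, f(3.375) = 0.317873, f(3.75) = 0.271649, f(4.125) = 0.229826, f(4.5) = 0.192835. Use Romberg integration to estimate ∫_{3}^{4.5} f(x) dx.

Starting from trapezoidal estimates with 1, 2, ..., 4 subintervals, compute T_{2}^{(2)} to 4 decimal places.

0.4118

T_{0}^{(0)} (trapezoid, 1 panel, h=1.5000): 0.420153
T_{1}^{(0)} (trapezoid, 2 panels, h=0.7500): 0.413813
T_{2}^{(0)} (trapezoid, 4 panels, h=0.3750): 0.412294
T_{1}^{(1)} = 0.413813 + (0.413813 − 0.420153)/3 = 0.411700
T_{2}^{(1)} = 0.412294 + (0.412294 − 0.413813)/3 = 0.411788
T_{2}^{(2)} = 0.411788 + (0.411788 − 0.411700)/15 = 0.411794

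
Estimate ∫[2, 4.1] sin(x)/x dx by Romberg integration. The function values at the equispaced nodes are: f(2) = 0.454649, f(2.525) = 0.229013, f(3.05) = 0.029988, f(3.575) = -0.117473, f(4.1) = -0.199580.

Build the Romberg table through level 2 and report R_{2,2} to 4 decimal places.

0.1333

R_{0,0} (trapezoid, 1 panel, h=2.1000): 0.267822
R_{1,0} (trapezoid, 2 panels, h=1.0500): 0.165399
R_{2,0} (trapezoid, 4 panels, h=0.5250): 0.141258
R_{1,1} = 0.165399 + (0.165399 − 0.267822)/3 = 0.131258
R_{2,1} = 0.141258 + (0.141258 − 0.165399)/3 = 0.133211
R_{2,2} = 0.133211 + (0.133211 − 0.131258)/15 = 0.133341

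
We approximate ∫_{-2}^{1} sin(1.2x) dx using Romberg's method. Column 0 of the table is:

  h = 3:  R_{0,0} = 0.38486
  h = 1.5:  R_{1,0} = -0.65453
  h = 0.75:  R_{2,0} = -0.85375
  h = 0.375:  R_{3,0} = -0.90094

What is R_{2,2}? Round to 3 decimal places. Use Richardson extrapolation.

-0.915

Richardson extrapolation on the trapezoidal column (denominator 4−1=3):
R_{1,1} = -0.65453 + (-0.65453 − 0.38486)/3 = -1.00099
R_{2,1} = -0.85375 + (-0.85375 − (-0.65453))/3 = -0.92016
R_{2,2} = -0.92016 + (-0.92016 − (-1.00099))/15 = -0.91477
(Column j=1 coincides with Simpson's rule on the same nodes.)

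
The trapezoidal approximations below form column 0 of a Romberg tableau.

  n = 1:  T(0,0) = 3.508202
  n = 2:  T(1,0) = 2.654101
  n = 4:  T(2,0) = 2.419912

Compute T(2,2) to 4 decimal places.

2.3400

T(1,1) = (4·2.654101 − 3.508202) / 3 = 2.369401
T(2,1) = 2.419912 + (2.419912 − 2.654101)/3 = 2.341849
T(2,2) = (16·2.341849 − 2.369401) / 15 = 2.340012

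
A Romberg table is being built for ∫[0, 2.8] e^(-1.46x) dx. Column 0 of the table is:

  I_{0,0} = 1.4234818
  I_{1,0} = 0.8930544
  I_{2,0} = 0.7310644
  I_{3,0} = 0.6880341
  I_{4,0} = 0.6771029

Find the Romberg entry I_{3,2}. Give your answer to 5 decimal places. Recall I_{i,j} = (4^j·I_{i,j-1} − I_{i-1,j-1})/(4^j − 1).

0.67347

I_{2,1} = 0.7310644 + (0.7310644 − 0.8930544)/3 = 0.6770677
I_{3,1} = 0.6880341 + (0.6880341 − 0.7310644)/3 = 0.6736907
I_{3,2} = (16·0.6736907 − 0.6770677) / 15 = 0.6734656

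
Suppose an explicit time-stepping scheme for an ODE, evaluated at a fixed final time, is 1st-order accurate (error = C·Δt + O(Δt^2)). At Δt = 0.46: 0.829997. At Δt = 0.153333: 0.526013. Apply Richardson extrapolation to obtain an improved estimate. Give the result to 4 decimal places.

The leading error scales as Δt; refining by a factor of 3 reduces it by 3^1 = 3.
Extrapolated value = (3·A(Δt/3) − A(Δt)) / (3 − 1)
= (3·0.526013 − 0.829997) / 2
= 0.748042 / 2 = 0.374021

0.3740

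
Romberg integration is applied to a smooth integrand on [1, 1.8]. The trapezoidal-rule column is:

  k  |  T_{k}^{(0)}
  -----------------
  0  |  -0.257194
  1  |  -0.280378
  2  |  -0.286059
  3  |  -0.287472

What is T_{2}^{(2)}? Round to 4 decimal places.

Richardson extrapolation on the trapezoidal column (denominator 4−1=3):
T_{1}^{(1)} = (4·(-0.280378) − (-0.257194)) / 3 = -0.288106
T_{2}^{(1)} = -0.286059 + (-0.286059 − (-0.280378))/3 = -0.287953
T_{2}^{(2)} = -0.287953 + (-0.287953 − (-0.288106))/15 = -0.287943

-0.2879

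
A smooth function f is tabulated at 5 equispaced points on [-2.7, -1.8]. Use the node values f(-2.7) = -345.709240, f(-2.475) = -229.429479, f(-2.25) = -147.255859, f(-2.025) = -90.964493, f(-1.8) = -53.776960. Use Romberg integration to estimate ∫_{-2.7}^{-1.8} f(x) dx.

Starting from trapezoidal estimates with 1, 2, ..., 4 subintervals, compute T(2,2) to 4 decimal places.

T(0,0) (trapezoid, 1 panel, h=0.9000): -179.768790
T(1,0) (trapezoid, 2 panels, h=0.4500): -156.149532
T(2,0) (trapezoid, 4 panels, h=0.2250): -150.163409
T(1,1) = -156.149532 + (-156.149532 − (-179.768790))/3 = -148.276446
T(2,1) = -150.163409 + (-150.163409 − (-156.149532))/3 = -148.168035
T(2,2) = -148.168035 + (-148.168035 − (-148.276446))/15 = -148.160808

-148.1608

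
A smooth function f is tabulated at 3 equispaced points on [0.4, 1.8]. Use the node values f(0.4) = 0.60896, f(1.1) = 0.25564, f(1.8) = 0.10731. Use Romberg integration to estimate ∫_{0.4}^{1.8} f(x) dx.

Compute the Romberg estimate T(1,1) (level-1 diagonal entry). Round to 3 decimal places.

T(0,0) (trapezoid, 1 panel, h=1.4000): 0.50139
T(1,0) (trapezoid, 2 panels, h=0.7000): 0.42964
T(1,1) = 0.42964 + (0.42964 − 0.50139)/3 = 0.40572

0.406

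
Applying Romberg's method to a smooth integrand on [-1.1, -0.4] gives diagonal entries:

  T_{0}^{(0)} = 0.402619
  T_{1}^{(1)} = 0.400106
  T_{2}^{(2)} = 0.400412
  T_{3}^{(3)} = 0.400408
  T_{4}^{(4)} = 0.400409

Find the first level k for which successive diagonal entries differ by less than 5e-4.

k = 2

|T_{1}^{(1)} − T_{0}^{(0)}| = 0.002513 ≥ 5e-4
|T_{2}^{(2)} − T_{1}^{(1)}| = 0.000306 < 5e-4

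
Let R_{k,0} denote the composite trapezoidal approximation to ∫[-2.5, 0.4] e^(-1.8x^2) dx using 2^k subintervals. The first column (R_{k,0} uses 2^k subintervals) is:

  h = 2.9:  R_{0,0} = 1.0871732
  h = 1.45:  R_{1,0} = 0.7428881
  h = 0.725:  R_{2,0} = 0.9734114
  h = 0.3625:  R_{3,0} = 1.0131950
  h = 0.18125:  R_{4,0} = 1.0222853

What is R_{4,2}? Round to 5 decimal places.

1.02524

Richardson extrapolation on the trapezoidal column (denominator 4−1=3):
R_{3,1} = (4·1.0131950 − 0.9734114) / 3 = 1.0264562
R_{4,1} = 1.0222853 + (1.0222853 − 1.0131950)/3 = 1.0253154
R_{4,2} = 1.0253154 + (1.0253154 − 1.0264562)/15 = 1.0252393
(Column j=1 coincides with Simpson's rule on the same nodes.)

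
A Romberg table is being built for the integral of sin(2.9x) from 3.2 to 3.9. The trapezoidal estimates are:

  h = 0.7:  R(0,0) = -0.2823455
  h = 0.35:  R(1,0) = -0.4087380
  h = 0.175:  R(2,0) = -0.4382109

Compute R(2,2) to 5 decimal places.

-0.44785

R(1,1) = (4·(-0.4087380) − (-0.2823455)) / 3 = -0.4508688
R(2,1) = -0.4382109 + (-0.4382109 − (-0.4087380))/3 = -0.4480352
R(2,2) = -0.4480352 + (-0.4480352 − (-0.4508688))/15 = -0.4478463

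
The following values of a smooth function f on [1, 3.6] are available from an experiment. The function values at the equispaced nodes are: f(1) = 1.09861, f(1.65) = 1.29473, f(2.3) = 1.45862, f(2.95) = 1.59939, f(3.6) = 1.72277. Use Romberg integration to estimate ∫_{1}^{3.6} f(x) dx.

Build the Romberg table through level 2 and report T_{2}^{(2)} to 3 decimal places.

T_{0}^{(0)} (trapezoid, 1 panel, h=2.6000): 3.66779
T_{1}^{(0)} (trapezoid, 2 panels, h=1.3000): 3.73010
T_{2}^{(0)} (trapezoid, 4 panels, h=0.6500): 3.74623
T_{1}^{(1)} = 3.73010 + (3.73010 − 3.66779)/3 = 3.75087
T_{2}^{(1)} = 3.74623 + (3.74623 − 3.73010)/3 = 3.75161
T_{2}^{(2)} = 3.75161 + (3.75161 − 3.75087)/15 = 3.75166

3.752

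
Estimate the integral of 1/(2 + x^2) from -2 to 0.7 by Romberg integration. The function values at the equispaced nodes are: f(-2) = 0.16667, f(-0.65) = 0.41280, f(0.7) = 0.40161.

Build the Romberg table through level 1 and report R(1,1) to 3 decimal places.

R(0,0) (trapezoid, 1 panel, h=2.7000): 0.76718
R(1,0) (trapezoid, 2 panels, h=1.3500): 0.94087
R(1,1) = 0.94087 + (0.94087 − 0.76718)/3 = 0.99877

0.999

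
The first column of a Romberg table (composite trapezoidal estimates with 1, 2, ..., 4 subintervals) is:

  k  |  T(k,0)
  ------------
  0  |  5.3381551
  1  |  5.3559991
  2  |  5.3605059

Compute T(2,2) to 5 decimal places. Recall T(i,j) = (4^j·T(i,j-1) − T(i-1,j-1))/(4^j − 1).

5.36201

T(1,1) = (4·5.3559991 − 5.3381551) / 3 = 5.3619471
T(2,1) = (4·5.3605059 − 5.3559991) / 3 = 5.3620082
T(2,2) = 5.3620082 + (5.3620082 − 5.3619471)/15 = 5.3620123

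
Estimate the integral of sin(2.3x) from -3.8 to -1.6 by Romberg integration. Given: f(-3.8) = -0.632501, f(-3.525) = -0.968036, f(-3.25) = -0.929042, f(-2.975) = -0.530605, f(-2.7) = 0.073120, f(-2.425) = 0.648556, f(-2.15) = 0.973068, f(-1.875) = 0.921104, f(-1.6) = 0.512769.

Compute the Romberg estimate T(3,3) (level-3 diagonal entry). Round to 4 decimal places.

T(0,0) (trapezoid, 1 panel, h=2.2000): -0.131705
T(1,0) (trapezoid, 2 panels, h=1.1000): 0.014579
T(2,0) (trapezoid, 4 panels, h=0.5500): 0.031504
T(3,0) (trapezoid, 8 panels, h=0.2750): 0.035282
T(1,1) = 0.014579 + (0.014579 − (-0.131705))/3 = 0.063340
T(2,1) = 0.031504 + (0.031504 − 0.014579)/3 = 0.037146
T(3,1) = 0.035282 + (0.035282 − 0.031504)/3 = 0.036541
T(2,2) = 0.037146 + (0.037146 − 0.063340)/15 = 0.035400
T(3,2) = 0.036541 + (0.036541 − 0.037146)/15 = 0.036501
T(3,3) = 0.036501 + (0.036501 − 0.035400)/63 = 0.036518

0.0365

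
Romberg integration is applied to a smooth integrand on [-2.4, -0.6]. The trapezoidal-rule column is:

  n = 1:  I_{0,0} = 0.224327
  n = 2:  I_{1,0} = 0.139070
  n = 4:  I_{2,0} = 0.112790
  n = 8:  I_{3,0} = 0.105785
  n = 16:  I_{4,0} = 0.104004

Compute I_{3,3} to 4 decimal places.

0.1034

I_{1,1} = 0.139070 + (0.139070 − 0.224327)/3 = 0.110651
I_{2,1} = 0.112790 + (0.112790 − 0.139070)/3 = 0.104030
I_{3,1} = (4·0.105785 − 0.112790) / 3 = 0.103450
I_{2,2} = 0.104030 + (0.104030 − 0.110651)/15 = 0.103589
I_{3,2} = (16·0.103450 − 0.104030) / 15 = 0.103411
I_{3,3} = (64·0.103411 − 0.103589) / 63 = 0.103408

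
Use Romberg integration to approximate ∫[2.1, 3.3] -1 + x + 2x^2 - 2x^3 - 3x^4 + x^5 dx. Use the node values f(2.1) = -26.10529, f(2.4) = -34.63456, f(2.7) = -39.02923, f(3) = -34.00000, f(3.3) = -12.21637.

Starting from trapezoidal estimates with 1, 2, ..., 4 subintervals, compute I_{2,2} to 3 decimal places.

I_{0,0} (trapezoid, 1 panel, h=1.2000): -22.99300
I_{1,0} (trapezoid, 2 panels, h=0.6000): -34.91404
I_{2,0} (trapezoid, 4 panels, h=0.3000): -38.04739
I_{1,1} = -34.91404 + (-34.91404 − (-22.99300))/3 = -38.88772
I_{2,1} = -38.04739 + (-38.04739 − (-34.91404))/3 = -39.09184
I_{2,2} = -39.09184 + (-39.09184 − (-38.88772))/15 = -39.10545

-39.105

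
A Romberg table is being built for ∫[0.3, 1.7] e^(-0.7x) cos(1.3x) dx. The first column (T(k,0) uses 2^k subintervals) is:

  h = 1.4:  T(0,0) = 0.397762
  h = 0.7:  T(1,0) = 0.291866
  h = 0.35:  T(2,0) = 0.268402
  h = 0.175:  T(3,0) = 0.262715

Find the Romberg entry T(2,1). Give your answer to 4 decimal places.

0.2606

Richardson extrapolation on the trapezoidal column (denominator 4−1=3):
T(2,1) = (4·0.268402 − 0.291866) / 3 = 0.260581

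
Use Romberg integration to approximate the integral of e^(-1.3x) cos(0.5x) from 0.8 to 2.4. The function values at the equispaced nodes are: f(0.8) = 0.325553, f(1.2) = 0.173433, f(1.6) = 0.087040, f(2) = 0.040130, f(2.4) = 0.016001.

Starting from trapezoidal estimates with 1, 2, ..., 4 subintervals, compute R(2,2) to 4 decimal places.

0.1826

R(0,0) (trapezoid, 1 panel, h=1.6000): 0.273243
R(1,0) (trapezoid, 2 panels, h=0.8000): 0.206254
R(2,0) (trapezoid, 4 panels, h=0.4000): 0.188552
R(1,1) = 0.206254 + (0.206254 − 0.273243)/3 = 0.183924
R(2,1) = 0.188552 + (0.188552 − 0.206254)/3 = 0.182651
R(2,2) = 0.182651 + (0.182651 − 0.183924)/15 = 0.182566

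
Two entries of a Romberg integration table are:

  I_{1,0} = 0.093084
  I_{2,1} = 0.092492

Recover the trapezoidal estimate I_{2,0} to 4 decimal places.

0.0926

From I_{2,1} = (4·I_{2,0} − I_{1,0})/3, solve for I_{2,0}:
4·I_{2,0} = 3·0.092492 + 0.093084 = 0.370560
I_{2,0} = 0.092640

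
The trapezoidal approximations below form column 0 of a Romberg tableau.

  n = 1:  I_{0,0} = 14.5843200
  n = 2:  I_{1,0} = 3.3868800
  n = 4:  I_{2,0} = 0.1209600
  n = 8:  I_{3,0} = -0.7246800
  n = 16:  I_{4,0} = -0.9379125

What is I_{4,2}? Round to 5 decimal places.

-1.00915

I_{3,1} = (4·(-0.7246800) − 0.1209600) / 3 = -1.0065600
I_{4,1} = (4·(-0.9379125) − (-0.7246800)) / 3 = -1.0089900
I_{4,2} = -1.0089900 + (-1.0089900 − (-1.0065600))/15 = -1.0091520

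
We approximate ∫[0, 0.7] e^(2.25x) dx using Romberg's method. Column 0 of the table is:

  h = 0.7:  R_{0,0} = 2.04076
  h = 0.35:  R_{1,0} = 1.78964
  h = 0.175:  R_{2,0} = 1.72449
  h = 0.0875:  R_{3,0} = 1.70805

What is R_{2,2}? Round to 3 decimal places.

1.703

R_{1,1} = (4·1.78964 − 2.04076) / 3 = 1.70593
R_{2,1} = (4·1.72449 − 1.78964) / 3 = 1.70277
R_{2,2} = 1.70277 + (1.70277 − 1.70593)/15 = 1.70256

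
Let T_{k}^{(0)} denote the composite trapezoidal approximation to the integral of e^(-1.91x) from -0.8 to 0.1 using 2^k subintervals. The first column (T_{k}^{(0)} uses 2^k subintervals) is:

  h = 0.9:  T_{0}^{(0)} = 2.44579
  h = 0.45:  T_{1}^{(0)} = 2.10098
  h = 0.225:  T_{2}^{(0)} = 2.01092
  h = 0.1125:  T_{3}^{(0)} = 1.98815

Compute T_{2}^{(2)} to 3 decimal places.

1.981

Richardson extrapolation on the trapezoidal column (denominator 4−1=3):
T_{1}^{(1)} = (4·2.10098 − 2.44579) / 3 = 1.98604
T_{2}^{(1)} = (4·2.01092 − 2.10098) / 3 = 1.98090
T_{2}^{(2)} = (16·1.98090 − 1.98604) / 15 = 1.98056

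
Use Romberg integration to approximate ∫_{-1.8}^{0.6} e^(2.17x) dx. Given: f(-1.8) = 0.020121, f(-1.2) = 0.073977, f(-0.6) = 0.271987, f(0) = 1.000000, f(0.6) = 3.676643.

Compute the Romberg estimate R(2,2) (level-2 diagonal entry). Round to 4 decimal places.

R(0,0) (trapezoid, 1 panel, h=2.4000): 4.436117
R(1,0) (trapezoid, 2 panels, h=1.2000): 2.544443
R(2,0) (trapezoid, 4 panels, h=0.6000): 1.916608
R(1,1) = 2.544443 + (2.544443 − 4.436117)/3 = 1.913885
R(2,1) = 1.916608 + (1.916608 − 2.544443)/3 = 1.707330
R(2,2) = 1.707330 + (1.707330 − 1.913885)/15 = 1.693560

1.6936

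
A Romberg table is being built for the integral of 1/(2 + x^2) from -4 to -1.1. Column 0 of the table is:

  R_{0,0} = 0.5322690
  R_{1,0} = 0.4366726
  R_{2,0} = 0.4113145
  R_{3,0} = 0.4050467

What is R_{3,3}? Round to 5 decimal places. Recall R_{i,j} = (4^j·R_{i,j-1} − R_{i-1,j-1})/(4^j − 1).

Richardson extrapolation on the trapezoidal column (denominator 4−1=3):
R_{1,1} = 0.4366726 + (0.4366726 − 0.5322690)/3 = 0.4048071
R_{2,1} = 0.4113145 + (0.4113145 − 0.4366726)/3 = 0.4028618
R_{3,1} = (4·0.4050467 − 0.4113145) / 3 = 0.4029574
R_{2,2} = 0.4028618 + (0.4028618 − 0.4048071)/15 = 0.4027321
R_{3,2} = (16·0.4029574 − 0.4028618) / 15 = 0.4029638
R_{3,3} = (64·0.4029638 − 0.4027321) / 63 = 0.4029675

0.40297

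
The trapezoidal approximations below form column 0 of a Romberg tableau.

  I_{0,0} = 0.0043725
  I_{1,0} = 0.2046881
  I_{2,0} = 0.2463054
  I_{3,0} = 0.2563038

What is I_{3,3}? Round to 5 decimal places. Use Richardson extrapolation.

0.25960

I_{1,1} = (4·0.2046881 − 0.0043725) / 3 = 0.2714600
I_{2,1} = (4·0.2463054 − 0.2046881) / 3 = 0.2601778
I_{3,1} = (4·0.2563038 − 0.2463054) / 3 = 0.2596366
I_{2,2} = (16·0.2601778 − 0.2714600) / 15 = 0.2594257
I_{3,2} = 0.2596366 + (0.2596366 − 0.2601778)/15 = 0.2596005
I_{3,3} = (64·0.2596005 − 0.2594257) / 63 = 0.2596033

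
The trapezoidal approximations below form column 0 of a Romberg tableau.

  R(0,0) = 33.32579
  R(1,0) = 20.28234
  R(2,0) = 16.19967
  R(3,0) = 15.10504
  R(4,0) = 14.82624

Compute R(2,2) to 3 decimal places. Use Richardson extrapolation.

14.766

R(1,1) = (4·20.28234 − 33.32579) / 3 = 15.93452
R(2,1) = (4·16.19967 − 20.28234) / 3 = 14.83878
R(2,2) = 14.83878 + (14.83878 − 15.93452)/15 = 14.76573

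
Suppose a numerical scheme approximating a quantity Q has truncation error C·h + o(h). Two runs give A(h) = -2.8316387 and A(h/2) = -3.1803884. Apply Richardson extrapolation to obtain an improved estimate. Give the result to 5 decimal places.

-3.52914

Extrapolated value = (2·A(h/2) − A(h)) / (2 − 1)
= (2·(-3.1803884) − (-2.8316387)) / 1
= -3.5291381 / 1 = -3.5291381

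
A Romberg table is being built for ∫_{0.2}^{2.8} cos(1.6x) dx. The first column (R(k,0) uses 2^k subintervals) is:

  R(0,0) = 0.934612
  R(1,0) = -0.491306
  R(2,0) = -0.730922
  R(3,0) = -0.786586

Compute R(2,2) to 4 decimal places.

-0.8004

Richardson extrapolation on the trapezoidal column (denominator 4−1=3):
R(1,1) = (4·(-0.491306) − 0.934612) / 3 = -0.966612
R(2,1) = -0.730922 + (-0.730922 − (-0.491306))/3 = -0.810794
R(2,2) = -0.810794 + (-0.810794 − (-0.966612))/15 = -0.800406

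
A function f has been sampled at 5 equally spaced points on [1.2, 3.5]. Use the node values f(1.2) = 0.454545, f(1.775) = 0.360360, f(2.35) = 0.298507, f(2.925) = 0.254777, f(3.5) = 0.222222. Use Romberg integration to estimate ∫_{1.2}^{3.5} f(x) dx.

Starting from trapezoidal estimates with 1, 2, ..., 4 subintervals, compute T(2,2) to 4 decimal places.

0.7157

T(0,0) (trapezoid, 1 panel, h=2.3000): 0.778282
T(1,0) (trapezoid, 2 panels, h=1.1500): 0.732424
T(2,0) (trapezoid, 4 panels, h=0.5750): 0.719916
T(1,1) = 0.732424 + (0.732424 − 0.778282)/3 = 0.717138
T(2,1) = 0.719916 + (0.719916 − 0.732424)/3 = 0.715747
T(2,2) = 0.715747 + (0.715747 − 0.717138)/15 = 0.715654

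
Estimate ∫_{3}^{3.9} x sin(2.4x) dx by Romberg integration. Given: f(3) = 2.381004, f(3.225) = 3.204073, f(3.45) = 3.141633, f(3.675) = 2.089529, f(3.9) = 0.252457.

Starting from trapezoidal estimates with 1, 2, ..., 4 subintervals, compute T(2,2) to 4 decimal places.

T(0,0) (trapezoid, 1 panel, h=0.9000): 1.185057
T(1,0) (trapezoid, 2 panels, h=0.4500): 2.006264
T(2,0) (trapezoid, 4 panels, h=0.2250): 2.194192
T(1,1) = 2.006264 + (2.006264 − 1.185057)/3 = 2.280000
T(2,1) = 2.194192 + (2.194192 − 2.006264)/3 = 2.256835
T(2,2) = 2.256835 + (2.256835 − 2.280000)/15 = 2.255291

2.2553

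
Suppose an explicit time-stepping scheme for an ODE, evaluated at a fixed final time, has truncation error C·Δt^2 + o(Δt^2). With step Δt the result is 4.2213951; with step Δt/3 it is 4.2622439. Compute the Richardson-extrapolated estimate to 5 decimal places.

4.26735

Extrapolated value = (9·A(Δt/3) − A(Δt)) / (9 − 1)
= (9·4.2622439 − 4.2213951) / 8
= 34.1388000 / 8 = 4.2673500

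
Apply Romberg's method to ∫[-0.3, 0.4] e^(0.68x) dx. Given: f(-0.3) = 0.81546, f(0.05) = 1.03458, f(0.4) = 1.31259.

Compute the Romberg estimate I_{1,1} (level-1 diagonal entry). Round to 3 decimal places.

0.731

I_{0,0} (trapezoid, 1 panel, h=0.7000): 0.74482
I_{1,0} (trapezoid, 2 panels, h=0.3500): 0.73451
I_{1,1} = 0.73451 + (0.73451 − 0.74482)/3 = 0.73107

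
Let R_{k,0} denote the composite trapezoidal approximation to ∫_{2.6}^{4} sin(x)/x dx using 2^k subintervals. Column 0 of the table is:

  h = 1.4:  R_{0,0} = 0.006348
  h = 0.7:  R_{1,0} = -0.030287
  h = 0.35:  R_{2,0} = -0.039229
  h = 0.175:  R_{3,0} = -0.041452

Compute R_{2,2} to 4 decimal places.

Richardson extrapolation on the trapezoidal column (denominator 4−1=3):
R_{1,1} = (4·(-0.030287) − 0.006348) / 3 = -0.042499
R_{2,1} = -0.039229 + (-0.039229 − (-0.030287))/3 = -0.042210
R_{2,2} = (16·(-0.042210) − (-0.042499)) / 15 = -0.042191
(Column j=1 coincides with Simpson's rule on the same nodes.)

-0.0422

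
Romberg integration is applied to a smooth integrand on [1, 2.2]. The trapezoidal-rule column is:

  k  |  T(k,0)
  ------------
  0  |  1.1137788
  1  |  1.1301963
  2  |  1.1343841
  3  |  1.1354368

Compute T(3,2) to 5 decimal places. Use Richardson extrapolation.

1.13579

T(2,1) = 1.1343841 + (1.1343841 − 1.1301963)/3 = 1.1357800
T(3,1) = (4·1.1354368 − 1.1343841) / 3 = 1.1357877
T(3,2) = 1.1357877 + (1.1357877 − 1.1357800)/15 = 1.1357882
(Column j=1 coincides with Simpson's rule on the same nodes.)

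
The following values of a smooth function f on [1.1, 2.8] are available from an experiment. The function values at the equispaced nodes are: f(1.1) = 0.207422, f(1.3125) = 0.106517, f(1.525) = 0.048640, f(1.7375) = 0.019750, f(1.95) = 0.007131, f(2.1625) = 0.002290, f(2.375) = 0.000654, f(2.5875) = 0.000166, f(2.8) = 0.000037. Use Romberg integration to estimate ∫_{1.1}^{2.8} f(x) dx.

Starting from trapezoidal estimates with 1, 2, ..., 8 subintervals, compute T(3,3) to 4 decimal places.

0.0592

T(0,0) (trapezoid, 1 panel, h=1.7000): 0.176340
T(1,0) (trapezoid, 2 panels, h=0.8500): 0.094231
T(2,0) (trapezoid, 4 panels, h=0.4250): 0.068066
T(3,0) (trapezoid, 8 panels, h=0.2125): 0.061386
T(1,1) = 0.094231 + (0.094231 − 0.176340)/3 = 0.066861
T(2,1) = 0.068066 + (0.068066 − 0.094231)/3 = 0.059344
T(3,1) = 0.061386 + (0.061386 − 0.068066)/3 = 0.059159
T(2,2) = 0.059344 + (0.059344 − 0.066861)/15 = 0.058843
T(3,2) = 0.059159 + (0.059159 − 0.059344)/15 = 0.059147
T(3,3) = 0.059147 + (0.059147 − 0.058843)/63 = 0.059152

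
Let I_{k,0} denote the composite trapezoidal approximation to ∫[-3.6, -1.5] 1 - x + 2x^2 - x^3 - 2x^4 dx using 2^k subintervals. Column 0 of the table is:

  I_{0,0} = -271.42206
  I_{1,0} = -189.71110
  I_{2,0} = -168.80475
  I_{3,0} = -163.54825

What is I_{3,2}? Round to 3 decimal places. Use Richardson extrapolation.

Richardson extrapolation on the trapezoidal column (denominator 4−1=3):
I_{2,1} = (4·(-168.80475) − (-189.71110)) / 3 = -161.83597
I_{3,1} = (4·(-163.54825) − (-168.80475)) / 3 = -161.79608
I_{3,2} = (16·(-161.79608) − (-161.83597)) / 15 = -161.79342

-161.793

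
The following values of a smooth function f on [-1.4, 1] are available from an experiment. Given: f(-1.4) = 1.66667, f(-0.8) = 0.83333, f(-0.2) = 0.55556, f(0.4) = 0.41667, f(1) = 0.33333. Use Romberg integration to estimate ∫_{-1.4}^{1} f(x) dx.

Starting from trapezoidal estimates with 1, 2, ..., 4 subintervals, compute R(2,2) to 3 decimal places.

R(0,0) (trapezoid, 1 panel, h=2.4000): 2.40000
R(1,0) (trapezoid, 2 panels, h=1.2000): 1.86667
R(2,0) (trapezoid, 4 panels, h=0.6000): 1.68334
R(1,1) = 1.86667 + (1.86667 − 2.40000)/3 = 1.68889
R(2,1) = 1.68334 + (1.68334 − 1.86667)/3 = 1.62223
R(2,2) = 1.62223 + (1.62223 − 1.68889)/15 = 1.61779

1.618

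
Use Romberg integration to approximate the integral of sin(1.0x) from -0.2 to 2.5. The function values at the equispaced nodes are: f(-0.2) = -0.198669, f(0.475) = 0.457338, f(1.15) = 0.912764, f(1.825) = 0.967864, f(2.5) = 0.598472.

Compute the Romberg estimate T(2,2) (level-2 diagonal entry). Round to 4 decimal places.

T(0,0) (trapezoid, 1 panel, h=2.7000): 0.539734
T(1,0) (trapezoid, 2 panels, h=1.3500): 1.502098
T(2,0) (trapezoid, 4 panels, h=0.6750): 1.713061
T(1,1) = 1.502098 + (1.502098 − 0.539734)/3 = 1.822886
T(2,1) = 1.713061 + (1.713061 − 1.502098)/3 = 1.783382
T(2,2) = 1.783382 + (1.783382 − 1.822886)/15 = 1.780748

1.7807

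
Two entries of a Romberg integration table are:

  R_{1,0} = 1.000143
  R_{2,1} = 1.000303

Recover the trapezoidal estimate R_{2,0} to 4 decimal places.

From R_{2,1} = (4·R_{2,0} − R_{1,0})/3, solve for R_{2,0}:
4·R_{2,0} = 3·1.000303 + 1.000143 = 4.001052
R_{2,0} = 1.000263

1.0003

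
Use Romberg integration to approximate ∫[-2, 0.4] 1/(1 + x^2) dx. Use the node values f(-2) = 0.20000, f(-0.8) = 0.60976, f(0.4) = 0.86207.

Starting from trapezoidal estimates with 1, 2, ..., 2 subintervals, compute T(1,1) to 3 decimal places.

T(0,0) (trapezoid, 1 panel, h=2.4000): 1.27448
T(1,0) (trapezoid, 2 panels, h=1.2000): 1.36895
T(1,1) = 1.36895 + (1.36895 − 1.27448)/3 = 1.40044

1.400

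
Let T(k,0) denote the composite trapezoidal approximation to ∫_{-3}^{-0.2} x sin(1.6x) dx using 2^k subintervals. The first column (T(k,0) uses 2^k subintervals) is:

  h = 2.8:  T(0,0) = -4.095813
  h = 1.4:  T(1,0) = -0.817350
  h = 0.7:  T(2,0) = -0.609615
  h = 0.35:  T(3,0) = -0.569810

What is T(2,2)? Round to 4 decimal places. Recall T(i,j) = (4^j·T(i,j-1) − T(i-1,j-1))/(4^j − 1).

Richardson extrapolation on the trapezoidal column (denominator 4−1=3):
T(1,1) = -0.817350 + (-0.817350 − (-4.095813))/3 = 0.275471
T(2,1) = -0.609615 + (-0.609615 − (-0.817350))/3 = -0.540370
T(2,2) = (16·(-0.540370) − 0.275471) / 15 = -0.594759

-0.5948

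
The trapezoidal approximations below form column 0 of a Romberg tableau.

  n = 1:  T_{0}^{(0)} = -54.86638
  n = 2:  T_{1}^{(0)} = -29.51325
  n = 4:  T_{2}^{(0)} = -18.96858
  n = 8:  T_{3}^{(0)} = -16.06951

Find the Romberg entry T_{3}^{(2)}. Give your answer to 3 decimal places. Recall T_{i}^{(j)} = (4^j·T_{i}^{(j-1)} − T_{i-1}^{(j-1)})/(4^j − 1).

T_{2}^{(1)} = -18.96858 + (-18.96858 − (-29.51325))/3 = -15.45369
T_{3}^{(1)} = (4·(-16.06951) − (-18.96858)) / 3 = -15.10315
T_{3}^{(2)} = (16·(-15.10315) − (-15.45369)) / 15 = -15.07978

-15.080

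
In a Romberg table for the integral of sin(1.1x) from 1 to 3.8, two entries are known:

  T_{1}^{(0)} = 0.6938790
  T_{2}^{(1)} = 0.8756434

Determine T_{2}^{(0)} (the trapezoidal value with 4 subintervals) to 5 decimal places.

0.83020

From T_{2}^{(1)} = (4·T_{2}^{(0)} − T_{1}^{(0)})/3, solve for T_{2}^{(0)}:
4·T_{2}^{(0)} = 3·0.8756434 + 0.6938790 = 3.3208092
T_{2}^{(0)} = 0.8302023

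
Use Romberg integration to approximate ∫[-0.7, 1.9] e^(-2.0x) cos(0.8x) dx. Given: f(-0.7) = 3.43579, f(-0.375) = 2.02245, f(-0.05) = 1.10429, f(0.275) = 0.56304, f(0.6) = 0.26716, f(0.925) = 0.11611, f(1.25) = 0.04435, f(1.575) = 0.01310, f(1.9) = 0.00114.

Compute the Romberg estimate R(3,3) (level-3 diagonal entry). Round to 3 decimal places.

1.856

R(0,0) (trapezoid, 1 panel, h=2.6000): 4.46801
R(1,0) (trapezoid, 2 panels, h=1.3000): 2.58131
R(2,0) (trapezoid, 4 panels, h=0.6500): 2.03727
R(3,0) (trapezoid, 8 panels, h=0.3250): 1.90091
R(1,1) = 2.58131 + (2.58131 − 4.46801)/3 = 1.95241
R(2,1) = 2.03727 + (2.03727 − 2.58131)/3 = 1.85592
R(3,1) = 1.90091 + (1.90091 − 2.03727)/3 = 1.85546
R(2,2) = 1.85592 + (1.85592 − 1.95241)/15 = 1.84949
R(3,2) = 1.85546 + (1.85546 − 1.85592)/15 = 1.85543
R(3,3) = 1.85543 + (1.85543 − 1.84949)/63 = 1.85552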